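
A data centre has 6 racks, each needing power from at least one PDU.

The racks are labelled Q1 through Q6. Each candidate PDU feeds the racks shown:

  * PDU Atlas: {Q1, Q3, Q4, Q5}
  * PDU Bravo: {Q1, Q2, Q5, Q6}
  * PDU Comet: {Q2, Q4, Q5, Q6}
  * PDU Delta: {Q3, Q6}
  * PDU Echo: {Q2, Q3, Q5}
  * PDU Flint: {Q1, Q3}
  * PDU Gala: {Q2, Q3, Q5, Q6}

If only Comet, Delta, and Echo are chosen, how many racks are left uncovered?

1

Union of Comet, Delta, Echo = {Q2, Q3, Q4, Q5, Q6}.
Not covered: Q1 — 1 rack.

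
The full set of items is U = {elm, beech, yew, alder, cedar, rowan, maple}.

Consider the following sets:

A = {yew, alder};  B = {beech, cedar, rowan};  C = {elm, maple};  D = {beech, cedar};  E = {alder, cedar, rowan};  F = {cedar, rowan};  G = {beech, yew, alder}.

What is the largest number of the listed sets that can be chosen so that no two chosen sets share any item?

3

C, F, G are pairwise disjoint (C={elm,maple}; F={cedar,rowan}; G={beech,yew,alder}).
Every remaining set overlaps one of these, and no 4 of the listed sets are pairwise disjoint, so 3 is the maximum.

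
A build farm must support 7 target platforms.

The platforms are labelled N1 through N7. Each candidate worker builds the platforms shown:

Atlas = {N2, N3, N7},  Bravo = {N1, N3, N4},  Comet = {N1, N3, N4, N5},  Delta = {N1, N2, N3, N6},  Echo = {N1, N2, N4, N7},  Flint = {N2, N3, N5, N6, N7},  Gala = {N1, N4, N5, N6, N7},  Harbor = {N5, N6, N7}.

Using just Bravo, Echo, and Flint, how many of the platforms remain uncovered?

Union of Bravo, Echo, Flint = {N1, N2, N3, N4, N5, N6, N7} — that's every platform, so 0 are uncovered.

0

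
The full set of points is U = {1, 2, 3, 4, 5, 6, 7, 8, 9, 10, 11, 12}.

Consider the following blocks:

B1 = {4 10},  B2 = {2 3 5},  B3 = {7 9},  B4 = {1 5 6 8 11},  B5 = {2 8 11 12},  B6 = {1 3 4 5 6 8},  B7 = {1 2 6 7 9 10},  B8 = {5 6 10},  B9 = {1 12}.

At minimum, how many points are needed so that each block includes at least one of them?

4

The 4 points {5, 7, 10, 12} hit every block.
The blocks B1, B2, B3, B9 are pairwise disjoint, so any hitting set needs a separate point for each — at least 4. Hence 4 is optimal.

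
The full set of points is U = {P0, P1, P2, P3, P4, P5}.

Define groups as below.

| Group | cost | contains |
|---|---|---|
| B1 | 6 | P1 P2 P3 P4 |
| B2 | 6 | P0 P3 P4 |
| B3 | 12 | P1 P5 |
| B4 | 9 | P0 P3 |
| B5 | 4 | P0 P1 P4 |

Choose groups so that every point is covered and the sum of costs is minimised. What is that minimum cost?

B1, B3, B5 together cover every point (B1 ∪ B3 ∪ B5 = {P0, P1, P2, P3, P4, P5}); total cost 6 + 12 + 4 = 22.
No covering selection has total cost below 22.

22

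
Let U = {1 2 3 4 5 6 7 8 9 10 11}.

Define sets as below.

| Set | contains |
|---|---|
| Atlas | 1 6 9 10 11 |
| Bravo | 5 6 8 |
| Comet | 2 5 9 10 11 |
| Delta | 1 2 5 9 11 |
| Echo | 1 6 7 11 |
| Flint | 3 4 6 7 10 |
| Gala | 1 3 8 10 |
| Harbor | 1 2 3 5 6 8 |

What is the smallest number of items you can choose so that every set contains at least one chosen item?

The 3 items {5, 10, 11} hit every set.
No choice of 2 items meets every set, so 3 is the minimum.

3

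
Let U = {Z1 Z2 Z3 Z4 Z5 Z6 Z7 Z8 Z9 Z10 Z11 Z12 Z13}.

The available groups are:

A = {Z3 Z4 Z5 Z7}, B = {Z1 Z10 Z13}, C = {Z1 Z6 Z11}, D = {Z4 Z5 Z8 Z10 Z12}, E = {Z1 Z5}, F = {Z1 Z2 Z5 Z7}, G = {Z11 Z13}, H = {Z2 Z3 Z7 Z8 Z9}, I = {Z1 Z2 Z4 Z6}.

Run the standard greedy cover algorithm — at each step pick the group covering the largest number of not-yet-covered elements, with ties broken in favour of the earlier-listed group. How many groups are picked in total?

Greedy: pick D (covers 5 new) → pick H (covers 4 new) → pick C (covers 3 new) → pick B (covers 1 new). Total picks: 4.

4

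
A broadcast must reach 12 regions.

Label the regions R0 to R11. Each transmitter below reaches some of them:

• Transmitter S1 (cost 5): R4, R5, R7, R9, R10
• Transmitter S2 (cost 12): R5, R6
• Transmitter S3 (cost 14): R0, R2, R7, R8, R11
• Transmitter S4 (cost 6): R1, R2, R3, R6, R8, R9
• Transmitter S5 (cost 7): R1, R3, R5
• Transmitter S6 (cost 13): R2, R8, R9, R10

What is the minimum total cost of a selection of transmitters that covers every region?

S1, S3, S4 together cover every region (S1 ∪ S3 ∪ S4 = {R0, R1, R2, R3, R4, R5, R6, R7, R8, R9, R10, R11}); total cost 5 + 14 + 6 = 25.
No covering selection has total cost below 25.

25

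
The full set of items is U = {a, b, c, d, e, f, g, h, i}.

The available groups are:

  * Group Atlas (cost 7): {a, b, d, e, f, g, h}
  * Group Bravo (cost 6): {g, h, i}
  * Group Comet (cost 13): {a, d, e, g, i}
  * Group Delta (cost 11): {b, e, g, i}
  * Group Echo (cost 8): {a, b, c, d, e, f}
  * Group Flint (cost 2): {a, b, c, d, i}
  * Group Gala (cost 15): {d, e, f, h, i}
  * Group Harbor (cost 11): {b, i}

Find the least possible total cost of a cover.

Atlas, Flint together cover every item (Atlas ∪ Flint = {a, b, c, d, e, f, g, h, i}); total cost 7 + 2 = 9.
No covering selection has total cost below 9.

9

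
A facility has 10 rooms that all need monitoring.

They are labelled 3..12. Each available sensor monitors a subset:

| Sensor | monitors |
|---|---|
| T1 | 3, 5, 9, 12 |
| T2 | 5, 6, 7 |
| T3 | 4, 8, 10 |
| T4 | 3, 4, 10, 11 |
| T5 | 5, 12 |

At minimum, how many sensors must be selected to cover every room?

4

T1 and T2 and T3 and T4 together: T1 ∪ T2 ∪ T3 ∪ T4 = {3, 4, 5, 6, 7, 8, 9, 10, 11, 12} — every room is covered.
No 3 of the 5 sensors cover everything (all 10 combinations miss at least one room), so 4 is optimal.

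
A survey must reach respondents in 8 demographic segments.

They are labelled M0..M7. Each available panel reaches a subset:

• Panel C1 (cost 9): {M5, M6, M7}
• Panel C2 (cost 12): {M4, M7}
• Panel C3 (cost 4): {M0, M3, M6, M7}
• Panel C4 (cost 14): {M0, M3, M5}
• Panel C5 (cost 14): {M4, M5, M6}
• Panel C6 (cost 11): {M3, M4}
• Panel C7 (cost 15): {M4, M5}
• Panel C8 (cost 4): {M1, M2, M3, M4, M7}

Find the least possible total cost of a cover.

17

C1, C3, C8 together cover every segment (C1 ∪ C3 ∪ C8 = {M0, M1, M2, M3, M4, M5, M6, M7}); total cost 9 + 4 + 4 = 17.
No covering selection has total cost below 17.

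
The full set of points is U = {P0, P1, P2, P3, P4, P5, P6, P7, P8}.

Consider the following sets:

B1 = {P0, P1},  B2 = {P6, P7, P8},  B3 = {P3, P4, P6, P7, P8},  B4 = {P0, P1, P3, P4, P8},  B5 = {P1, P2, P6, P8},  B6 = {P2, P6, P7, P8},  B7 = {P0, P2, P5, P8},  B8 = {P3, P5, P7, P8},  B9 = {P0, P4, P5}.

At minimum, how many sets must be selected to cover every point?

3

B4 and B6 and B8 together: B4 ∪ B6 ∪ B8 = {P0, P1, P2, P3, P4, P5, P6, P7, P8} — every point is covered.
No 2 of the 9 sets cover everything (all 36 combinations miss at least one point), so 3 is optimal.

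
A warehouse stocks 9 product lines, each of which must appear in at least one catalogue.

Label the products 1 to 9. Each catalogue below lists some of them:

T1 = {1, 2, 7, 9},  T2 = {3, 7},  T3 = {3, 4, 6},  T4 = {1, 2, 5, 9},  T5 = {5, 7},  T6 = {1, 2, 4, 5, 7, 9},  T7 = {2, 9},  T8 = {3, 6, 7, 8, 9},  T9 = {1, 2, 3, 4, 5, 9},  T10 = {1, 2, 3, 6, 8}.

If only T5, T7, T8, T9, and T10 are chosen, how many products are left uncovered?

0

Union of T5, T7, T8, T9, T10 = {1, 2, 3, 4, 5, 6, 7, 8, 9} — that's every product, so 0 are uncovered.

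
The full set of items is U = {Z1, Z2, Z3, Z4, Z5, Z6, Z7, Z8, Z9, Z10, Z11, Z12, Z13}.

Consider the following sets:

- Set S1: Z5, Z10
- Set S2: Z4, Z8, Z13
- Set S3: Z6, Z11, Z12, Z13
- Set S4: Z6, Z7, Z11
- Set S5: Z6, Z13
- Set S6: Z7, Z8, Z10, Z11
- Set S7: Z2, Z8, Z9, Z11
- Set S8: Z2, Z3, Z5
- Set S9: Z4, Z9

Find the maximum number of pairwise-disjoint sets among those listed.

S5, S6, S8, S9 are pairwise disjoint (S5={Z6,Z13}; S6={Z7,Z8,Z10,Z11}; S8={Z2,Z3,Z5}; S9={Z4,Z9}).
Every remaining set overlaps one of these, and no 5 of the listed sets are pairwise disjoint, so 4 is the maximum.

4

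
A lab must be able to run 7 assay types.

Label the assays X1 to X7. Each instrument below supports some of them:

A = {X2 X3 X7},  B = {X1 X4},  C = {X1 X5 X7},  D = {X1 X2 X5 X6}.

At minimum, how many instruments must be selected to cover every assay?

3

A and B and D together: A ∪ B ∪ D = {X1, X2, X3, X4, X5, X6, X7} — every assay is covered.
Only A contains X3, so A is forced; the remaining 4 assays need at least 2 more instruments (each remaining instrument adds at most 3) — so at least 3 instruments are needed, and 3 is optimal.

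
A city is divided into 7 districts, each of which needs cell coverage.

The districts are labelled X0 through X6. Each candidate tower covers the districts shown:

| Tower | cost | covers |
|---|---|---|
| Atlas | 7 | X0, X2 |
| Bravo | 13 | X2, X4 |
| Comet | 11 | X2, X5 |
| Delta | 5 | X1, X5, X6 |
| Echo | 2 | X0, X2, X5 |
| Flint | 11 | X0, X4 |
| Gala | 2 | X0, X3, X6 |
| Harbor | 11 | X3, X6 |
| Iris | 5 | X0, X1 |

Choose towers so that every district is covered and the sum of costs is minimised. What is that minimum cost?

Echo, Flint, Gala, Iris together cover every district (Echo ∪ Flint ∪ Gala ∪ Iris = {X0, X1, X2, X3, X4, X5, X6}); total cost 2 + 11 + 2 + 5 = 20.
No covering selection has total cost below 20.

20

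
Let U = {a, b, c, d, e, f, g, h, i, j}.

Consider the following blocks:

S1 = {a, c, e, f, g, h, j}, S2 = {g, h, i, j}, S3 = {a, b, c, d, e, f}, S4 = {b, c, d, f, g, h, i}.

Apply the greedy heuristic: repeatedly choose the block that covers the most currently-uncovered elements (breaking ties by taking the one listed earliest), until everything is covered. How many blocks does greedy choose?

Greedy: pick S1 (covers 7 new) → pick S4 (covers 3 new). Total picks: 2.

2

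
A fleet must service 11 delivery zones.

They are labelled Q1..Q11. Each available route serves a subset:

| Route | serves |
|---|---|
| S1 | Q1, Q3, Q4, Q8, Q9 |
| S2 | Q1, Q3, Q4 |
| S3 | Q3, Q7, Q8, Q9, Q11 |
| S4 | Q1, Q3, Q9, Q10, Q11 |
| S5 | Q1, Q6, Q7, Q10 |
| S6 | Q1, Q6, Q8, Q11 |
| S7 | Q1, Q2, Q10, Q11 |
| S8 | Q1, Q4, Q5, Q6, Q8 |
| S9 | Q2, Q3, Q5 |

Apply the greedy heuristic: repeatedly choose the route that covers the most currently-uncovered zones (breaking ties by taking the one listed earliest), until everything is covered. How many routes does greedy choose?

Greedy: pick S1 (covers 5 new) → pick S5 (covers 3 new) → pick S7 (covers 2 new) → pick S8 (covers 1 new). Total picks: 4.
(The true minimum cover uses only 3 routes, so greedy is not optimal here.)

4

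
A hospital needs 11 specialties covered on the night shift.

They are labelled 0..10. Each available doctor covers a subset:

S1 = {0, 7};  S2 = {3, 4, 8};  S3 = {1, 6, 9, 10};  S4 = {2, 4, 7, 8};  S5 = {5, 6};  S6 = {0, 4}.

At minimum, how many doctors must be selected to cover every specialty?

Take {S1, S2, S3, S4, S5}. Their union is {0, 1, 2, 3, 4, 5, 6, 7, 8, 9, 10}, which is all 11 specialties.
No 4 of the 6 doctors cover everything (all 15 combinations miss at least one specialty), so 5 is optimal.

5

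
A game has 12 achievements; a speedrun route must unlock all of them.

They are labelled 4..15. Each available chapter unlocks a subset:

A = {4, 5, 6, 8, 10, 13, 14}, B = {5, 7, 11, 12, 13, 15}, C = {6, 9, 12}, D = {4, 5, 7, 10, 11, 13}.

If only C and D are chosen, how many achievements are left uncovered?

Union of C, D = {4, 5, 6, 7, 9, 10, 11, 12, 13}.
Not covered: 8, 14, 15 — 3 achievements.

3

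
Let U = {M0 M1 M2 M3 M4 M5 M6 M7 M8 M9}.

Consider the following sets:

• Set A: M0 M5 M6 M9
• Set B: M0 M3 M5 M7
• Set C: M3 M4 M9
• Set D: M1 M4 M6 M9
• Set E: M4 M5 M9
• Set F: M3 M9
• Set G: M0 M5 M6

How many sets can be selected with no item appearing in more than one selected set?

B, D are pairwise disjoint (B={M0,M3,M5,M7}; D={M1,M4,M6,M9}).
Every remaining set overlaps one of these, and no 3 of the listed sets are pairwise disjoint, so 2 is the maximum.

2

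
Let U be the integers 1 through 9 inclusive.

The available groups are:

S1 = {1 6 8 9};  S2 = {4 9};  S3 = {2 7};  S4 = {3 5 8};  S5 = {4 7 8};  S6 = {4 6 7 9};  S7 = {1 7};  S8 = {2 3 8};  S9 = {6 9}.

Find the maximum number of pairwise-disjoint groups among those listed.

S7, S8, S9 are pairwise disjoint (S7={1,7}; S8={2,3,8}; S9={6,9}).
Every remaining group overlaps one of these, and no 4 of the listed groups are pairwise disjoint, so 3 is the maximum.

3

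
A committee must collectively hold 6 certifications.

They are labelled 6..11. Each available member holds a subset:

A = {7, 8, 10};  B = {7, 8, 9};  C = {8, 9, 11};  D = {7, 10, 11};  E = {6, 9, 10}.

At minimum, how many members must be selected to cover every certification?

3

Take {B, D, E}. Their union is {6, 7, 8, 9, 10, 11}, which is all 6 certifications.
Only E contains 6, so E is forced; the remaining 3 certifications need at least 2 more members (each remaining member adds at most 2) — so at least 3 members are needed, and 3 is optimal.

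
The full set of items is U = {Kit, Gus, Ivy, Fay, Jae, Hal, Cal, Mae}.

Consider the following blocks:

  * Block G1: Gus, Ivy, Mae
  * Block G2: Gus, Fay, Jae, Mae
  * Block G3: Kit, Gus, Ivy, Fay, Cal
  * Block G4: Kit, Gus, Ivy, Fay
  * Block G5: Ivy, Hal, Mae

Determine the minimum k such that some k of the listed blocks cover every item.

3

G2 and G3 and G5 together: G2 ∪ G3 ∪ G5 = {Kit, Gus, Ivy, Fay, Jae, Hal, Cal, Mae} — every item is covered.
Only G2 contains Jae, so G2 is forced; the remaining 4 items need at least 2 more blocks (each remaining block adds at most 3) — so at least 3 blocks are needed, and 3 is optimal.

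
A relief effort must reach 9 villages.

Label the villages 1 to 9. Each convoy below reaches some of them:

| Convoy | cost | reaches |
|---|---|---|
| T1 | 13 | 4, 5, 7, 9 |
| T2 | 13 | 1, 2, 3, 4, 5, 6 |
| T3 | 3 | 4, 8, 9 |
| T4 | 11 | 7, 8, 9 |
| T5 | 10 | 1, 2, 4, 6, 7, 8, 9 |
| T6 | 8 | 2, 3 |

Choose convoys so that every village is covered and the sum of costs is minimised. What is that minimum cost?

23

T2, T5 together cover every village (T2 ∪ T5 = {1, 2, 3, 4, 5, 6, 7, 8, 9}); total cost 13 + 10 = 23.
The greedy pick T3, T5, T2 costs 26; no covering selection beats 23.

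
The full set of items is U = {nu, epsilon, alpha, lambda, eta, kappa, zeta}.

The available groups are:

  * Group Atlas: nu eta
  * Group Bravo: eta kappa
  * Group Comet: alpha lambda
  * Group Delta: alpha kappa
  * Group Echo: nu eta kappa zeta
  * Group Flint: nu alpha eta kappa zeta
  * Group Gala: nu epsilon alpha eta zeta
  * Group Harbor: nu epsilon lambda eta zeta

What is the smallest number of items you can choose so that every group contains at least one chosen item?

2

Take H = {alpha, eta}. Each listed group contains at least one of these, so H is a hitting set of size 2.
The groups Atlas, Comet are pairwise disjoint, so any hitting set needs a separate item for each — at least 2. Hence 2 is optimal.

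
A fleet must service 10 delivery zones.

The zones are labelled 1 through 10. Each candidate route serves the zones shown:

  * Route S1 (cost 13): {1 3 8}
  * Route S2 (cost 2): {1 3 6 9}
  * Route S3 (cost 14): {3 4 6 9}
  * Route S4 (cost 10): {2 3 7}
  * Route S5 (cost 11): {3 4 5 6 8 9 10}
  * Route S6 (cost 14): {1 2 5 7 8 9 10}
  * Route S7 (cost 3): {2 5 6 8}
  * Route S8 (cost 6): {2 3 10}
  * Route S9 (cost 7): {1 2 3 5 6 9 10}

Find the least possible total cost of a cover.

S2, S4, S5 together cover every zone (S2 ∪ S4 ∪ S5 = {1, 2, 3, 4, 5, 6, 7, 8, 9, 10}); total cost 2 + 10 + 11 = 23.
The greedy pick S2, S7, S5, S4 costs 26; no covering selection beats 23.

23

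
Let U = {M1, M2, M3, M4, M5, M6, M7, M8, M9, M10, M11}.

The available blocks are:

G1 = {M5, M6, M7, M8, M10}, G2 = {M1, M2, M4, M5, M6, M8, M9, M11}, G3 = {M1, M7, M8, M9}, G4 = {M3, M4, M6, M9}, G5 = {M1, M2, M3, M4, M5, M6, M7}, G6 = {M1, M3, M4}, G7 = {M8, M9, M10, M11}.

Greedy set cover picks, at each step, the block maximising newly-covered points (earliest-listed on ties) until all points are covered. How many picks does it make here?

Greedy: pick G2 (covers 8 new) → pick G1 (covers 2 new) → pick G4 (covers 1 new). Total picks: 3.
(The true minimum cover uses only 2 blocks, so greedy is not optimal here.)

3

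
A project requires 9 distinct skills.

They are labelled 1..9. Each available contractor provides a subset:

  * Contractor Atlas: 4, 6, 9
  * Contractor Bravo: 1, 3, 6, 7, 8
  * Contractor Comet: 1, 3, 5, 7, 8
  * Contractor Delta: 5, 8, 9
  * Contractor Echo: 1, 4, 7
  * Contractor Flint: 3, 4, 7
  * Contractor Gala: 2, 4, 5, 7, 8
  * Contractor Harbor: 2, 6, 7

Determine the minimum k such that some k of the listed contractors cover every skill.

3

Take {Atlas, Comet, Gala}. Their union is {1, 2, 3, 4, 5, 6, 7, 8, 9}, which is all 9 skills.
No 2 of the 8 contractors cover everything (all 28 combinations miss at least one skill), so 3 is optimal.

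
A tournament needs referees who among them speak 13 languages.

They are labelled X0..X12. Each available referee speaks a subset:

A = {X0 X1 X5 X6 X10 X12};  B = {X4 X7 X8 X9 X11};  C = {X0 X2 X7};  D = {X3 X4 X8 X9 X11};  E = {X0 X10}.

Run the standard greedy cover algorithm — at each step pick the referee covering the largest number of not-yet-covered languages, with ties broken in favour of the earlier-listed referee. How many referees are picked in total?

Greedy: pick A (covers 6 new) → pick B (covers 5 new) → pick C (covers 1 new) → pick D (covers 1 new). Total picks: 4.
(The true minimum cover uses only 3 referees, so greedy is not optimal here.)

4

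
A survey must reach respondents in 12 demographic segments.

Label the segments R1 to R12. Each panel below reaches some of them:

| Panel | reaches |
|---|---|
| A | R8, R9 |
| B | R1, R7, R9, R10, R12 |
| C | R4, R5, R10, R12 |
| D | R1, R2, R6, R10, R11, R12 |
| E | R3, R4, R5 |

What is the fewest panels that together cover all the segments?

4

Take {A, B, D, E}. Their union is {R1, R2, R3, R4, R5, R6, R7, R8, R9, R10, R11, R12}, which is all 12 segments.
Only B contains R7, so B is forced; the remaining 7 segments need at least 3 more panels (each remaining panel adds at most 3) — so at least 4 panels are needed, and 4 is optimal.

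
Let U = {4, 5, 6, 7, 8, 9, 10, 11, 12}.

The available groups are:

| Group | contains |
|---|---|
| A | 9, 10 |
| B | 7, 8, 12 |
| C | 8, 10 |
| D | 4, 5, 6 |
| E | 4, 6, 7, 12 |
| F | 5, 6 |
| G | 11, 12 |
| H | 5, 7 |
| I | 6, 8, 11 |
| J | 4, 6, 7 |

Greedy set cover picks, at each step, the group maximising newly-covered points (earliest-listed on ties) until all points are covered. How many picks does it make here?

4

Greedy: pick E (covers 4 new) → pick A (covers 2 new) → pick I (covers 2 new) → pick D (covers 1 new). Total picks: 4.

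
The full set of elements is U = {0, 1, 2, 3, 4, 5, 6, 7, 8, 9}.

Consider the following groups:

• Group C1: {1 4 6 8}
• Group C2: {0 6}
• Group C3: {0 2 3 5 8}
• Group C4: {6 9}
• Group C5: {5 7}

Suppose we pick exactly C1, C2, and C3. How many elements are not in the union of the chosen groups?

Union of C1, C2, C3 = {0, 1, 2, 3, 4, 5, 6, 8}.
Not covered: 7, 9 — 2 elements.

2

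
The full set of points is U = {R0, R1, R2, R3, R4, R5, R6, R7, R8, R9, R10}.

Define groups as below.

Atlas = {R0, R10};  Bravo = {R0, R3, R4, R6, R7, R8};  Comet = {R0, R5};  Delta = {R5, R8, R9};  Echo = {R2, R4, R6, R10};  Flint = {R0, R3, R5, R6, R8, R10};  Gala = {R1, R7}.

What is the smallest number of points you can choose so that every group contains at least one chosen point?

The 3 points {R5, R7, R10} hit every group.
The groups Delta, Echo, Gala are pairwise disjoint, so any hitting set needs a separate point for each — at least 3. Hence 3 is optimal.

3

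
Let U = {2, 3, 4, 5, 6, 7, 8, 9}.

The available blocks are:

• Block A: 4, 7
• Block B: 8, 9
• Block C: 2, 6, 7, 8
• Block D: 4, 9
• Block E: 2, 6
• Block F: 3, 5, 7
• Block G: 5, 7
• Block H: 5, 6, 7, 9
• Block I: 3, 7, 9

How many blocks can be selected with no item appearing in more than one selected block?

B, E, G are pairwise disjoint (B={8,9}; E={2,6}; G={5,7}).
Every remaining block overlaps one of these, and no 4 of the listed blocks are pairwise disjoint, so 3 is the maximum.

3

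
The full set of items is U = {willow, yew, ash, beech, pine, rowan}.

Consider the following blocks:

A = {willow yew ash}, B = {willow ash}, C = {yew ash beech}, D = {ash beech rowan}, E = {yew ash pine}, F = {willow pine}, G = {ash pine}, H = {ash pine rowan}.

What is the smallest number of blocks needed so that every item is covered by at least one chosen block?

3

B and C and H together: B ∪ C ∪ H = {willow, yew, ash, beech, pine, rowan} — every item is covered.
No 2 of the 8 blocks cover everything (all 28 combinations miss at least one item), so 3 is optimal.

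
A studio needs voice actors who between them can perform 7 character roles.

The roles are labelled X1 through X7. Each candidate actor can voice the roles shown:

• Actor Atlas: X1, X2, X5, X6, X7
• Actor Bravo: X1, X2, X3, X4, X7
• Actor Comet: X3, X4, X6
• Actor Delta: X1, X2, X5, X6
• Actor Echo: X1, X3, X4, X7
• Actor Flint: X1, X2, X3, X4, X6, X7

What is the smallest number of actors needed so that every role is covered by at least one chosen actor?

2

Atlas and Bravo together: Atlas ∪ Bravo = {X1, X2, X3, X4, X5, X6, X7} — every role is covered.
No single actor has all 7 roles (the largest, Flint, has 6), so 2 is optimal.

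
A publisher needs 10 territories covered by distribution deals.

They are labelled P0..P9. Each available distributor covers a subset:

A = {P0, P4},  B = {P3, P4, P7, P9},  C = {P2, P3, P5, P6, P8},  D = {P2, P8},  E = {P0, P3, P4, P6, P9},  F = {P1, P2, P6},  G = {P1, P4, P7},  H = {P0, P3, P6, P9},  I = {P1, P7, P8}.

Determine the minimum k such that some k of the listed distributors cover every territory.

3

C and G and H together: C ∪ G ∪ H = {P0, P1, P2, P3, P4, P5, P6, P7, P8, P9} — every territory is covered.
Only C contains P5, so C is forced; the remaining 5 territories need at least 2 more distributors (each remaining distributor adds at most 3) — so at least 3 distributors are needed, and 3 is optimal.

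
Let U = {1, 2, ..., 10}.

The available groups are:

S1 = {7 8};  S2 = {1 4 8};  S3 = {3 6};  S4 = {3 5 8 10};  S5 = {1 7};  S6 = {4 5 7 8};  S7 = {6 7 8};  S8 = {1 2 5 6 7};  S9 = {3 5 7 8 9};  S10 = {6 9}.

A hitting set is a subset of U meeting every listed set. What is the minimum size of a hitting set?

Take H = {6, 7, 8}. Each listed group contains at least one of these, so H is a hitting set of size 3.
The groups S4, S5, S10 are pairwise disjoint, so any hitting set needs a separate item for each — at least 3. Hence 3 is optimal.

3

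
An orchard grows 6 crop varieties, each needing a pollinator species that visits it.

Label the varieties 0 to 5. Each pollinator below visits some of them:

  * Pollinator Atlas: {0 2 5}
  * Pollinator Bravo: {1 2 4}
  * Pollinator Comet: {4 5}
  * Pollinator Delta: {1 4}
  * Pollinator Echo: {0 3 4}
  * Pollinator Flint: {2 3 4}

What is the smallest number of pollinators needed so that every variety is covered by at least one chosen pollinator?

3

Take {Bravo, Comet, Echo}. Their union is {0, 1, 2, 3, 4, 5}, which is all 6 varieties.
No 2 of the 6 pollinators cover everything (all 15 combinations miss at least one variety), so 3 is optimal.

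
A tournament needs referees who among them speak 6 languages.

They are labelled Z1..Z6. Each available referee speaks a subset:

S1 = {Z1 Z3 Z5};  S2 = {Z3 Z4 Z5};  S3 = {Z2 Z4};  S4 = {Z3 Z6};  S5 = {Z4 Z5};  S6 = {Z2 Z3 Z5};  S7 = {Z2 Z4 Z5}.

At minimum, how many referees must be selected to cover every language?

3

S1 and S4 and S7 together: S1 ∪ S4 ∪ S7 = {Z1, Z2, Z3, Z4, Z5, Z6} — every language is covered.
Only S1 contains Z1, so S1 is forced; the remaining 3 languages need at least 2 more referees (each remaining referee adds at most 2) — so at least 3 referees are needed, and 3 is optimal.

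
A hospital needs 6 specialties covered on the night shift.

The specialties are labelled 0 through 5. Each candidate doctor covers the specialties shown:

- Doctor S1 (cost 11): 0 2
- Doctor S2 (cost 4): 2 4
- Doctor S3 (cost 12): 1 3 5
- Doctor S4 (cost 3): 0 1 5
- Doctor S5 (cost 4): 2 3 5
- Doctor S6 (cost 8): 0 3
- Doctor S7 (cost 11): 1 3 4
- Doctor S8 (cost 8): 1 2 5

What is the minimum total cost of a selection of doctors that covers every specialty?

S2, S4, S5 together cover every specialty (S2 ∪ S4 ∪ S5 = {0, 1, 2, 3, 4, 5}); total cost 4 + 3 + 4 = 11.
No covering selection has total cost below 11.

11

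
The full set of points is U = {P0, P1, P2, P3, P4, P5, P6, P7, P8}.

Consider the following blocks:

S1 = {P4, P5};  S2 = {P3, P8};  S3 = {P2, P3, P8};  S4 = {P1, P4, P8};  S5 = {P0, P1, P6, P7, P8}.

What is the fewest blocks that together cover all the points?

3

S1 and S3 and S5 together: S1 ∪ S3 ∪ S5 = {P0, P1, P2, P3, P4, P5, P6, P7, P8} — every point is covered.
Only S5 contains P0, so S5 is forced; the remaining 4 points need at least 2 more blocks (each remaining block adds at most 2) — so at least 3 blocks are needed, and 3 is optimal.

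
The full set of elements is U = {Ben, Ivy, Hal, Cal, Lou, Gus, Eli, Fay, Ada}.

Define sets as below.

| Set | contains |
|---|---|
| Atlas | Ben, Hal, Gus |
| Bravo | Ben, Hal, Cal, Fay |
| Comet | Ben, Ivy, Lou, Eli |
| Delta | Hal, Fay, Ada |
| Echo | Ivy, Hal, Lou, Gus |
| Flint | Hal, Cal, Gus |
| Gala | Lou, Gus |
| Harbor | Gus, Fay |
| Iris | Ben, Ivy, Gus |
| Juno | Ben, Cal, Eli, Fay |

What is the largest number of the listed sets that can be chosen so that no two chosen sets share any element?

2

Comet, Flint are pairwise disjoint (Comet={Ben,Ivy,Lou,Eli}; Flint={Hal,Cal,Gus}).
Every remaining set overlaps one of these, and no 3 of the listed sets are pairwise disjoint, so 2 is the maximum.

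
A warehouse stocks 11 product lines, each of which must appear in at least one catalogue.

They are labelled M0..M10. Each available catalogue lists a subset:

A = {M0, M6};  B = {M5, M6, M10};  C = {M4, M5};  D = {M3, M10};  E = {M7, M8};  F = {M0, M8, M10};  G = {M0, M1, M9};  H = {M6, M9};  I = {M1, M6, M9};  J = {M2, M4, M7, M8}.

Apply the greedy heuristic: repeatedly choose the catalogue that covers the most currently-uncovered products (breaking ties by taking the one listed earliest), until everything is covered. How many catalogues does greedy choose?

Greedy: pick J (covers 4 new) → pick B (covers 3 new) → pick G (covers 3 new) → pick D (covers 1 new). Total picks: 4.

4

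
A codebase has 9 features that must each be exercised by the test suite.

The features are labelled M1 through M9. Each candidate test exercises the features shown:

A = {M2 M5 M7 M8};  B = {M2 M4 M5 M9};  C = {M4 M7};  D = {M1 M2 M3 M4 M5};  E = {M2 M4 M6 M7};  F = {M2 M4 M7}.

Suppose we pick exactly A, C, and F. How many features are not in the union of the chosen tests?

4

Union of A, C, F = {M2, M4, M5, M7, M8}.
Not covered: M1, M3, M6, M9 — 4 features.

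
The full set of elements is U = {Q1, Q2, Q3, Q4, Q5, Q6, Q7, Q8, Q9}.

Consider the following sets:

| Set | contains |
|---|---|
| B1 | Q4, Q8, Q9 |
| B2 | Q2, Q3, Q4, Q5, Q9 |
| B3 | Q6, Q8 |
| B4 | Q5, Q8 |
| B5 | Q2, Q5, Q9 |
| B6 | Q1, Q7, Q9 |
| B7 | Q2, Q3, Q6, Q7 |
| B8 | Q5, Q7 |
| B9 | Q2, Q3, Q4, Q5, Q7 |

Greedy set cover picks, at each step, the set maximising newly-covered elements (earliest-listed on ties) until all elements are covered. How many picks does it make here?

3

Greedy: pick B2 (covers 5 new) → pick B3 (covers 2 new) → pick B6 (covers 2 new). Total picks: 3.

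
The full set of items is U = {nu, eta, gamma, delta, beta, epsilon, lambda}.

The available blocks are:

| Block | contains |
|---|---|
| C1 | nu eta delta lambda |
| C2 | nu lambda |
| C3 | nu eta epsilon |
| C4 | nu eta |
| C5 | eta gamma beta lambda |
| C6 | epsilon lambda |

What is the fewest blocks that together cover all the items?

Take {C1, C3, C5}. Their union is {nu, eta, gamma, delta, beta, epsilon, lambda}, which is all 7 items.
Only C5 contains gamma, so C5 is forced; the remaining 3 items need at least 2 more blocks (each remaining block adds at most 2) — so at least 3 blocks are needed, and 3 is optimal.

3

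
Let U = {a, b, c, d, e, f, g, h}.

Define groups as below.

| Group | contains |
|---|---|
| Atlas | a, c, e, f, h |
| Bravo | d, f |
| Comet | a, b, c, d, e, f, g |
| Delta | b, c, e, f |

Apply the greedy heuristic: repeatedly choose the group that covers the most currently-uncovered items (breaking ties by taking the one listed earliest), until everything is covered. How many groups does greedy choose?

Greedy: pick Comet (covers 7 new) → pick Atlas (covers 1 new). Total picks: 2.

2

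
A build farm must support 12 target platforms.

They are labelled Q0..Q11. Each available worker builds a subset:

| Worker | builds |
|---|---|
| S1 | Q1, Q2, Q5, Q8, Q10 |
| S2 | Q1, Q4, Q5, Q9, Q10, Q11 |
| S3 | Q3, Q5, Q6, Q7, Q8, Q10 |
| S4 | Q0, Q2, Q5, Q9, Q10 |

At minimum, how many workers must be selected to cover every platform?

Take {S2, S3, S4}. Their union is {Q0, Q1, Q2, Q3, Q4, Q5, Q6, Q7, Q8, Q9, Q10, Q11}, which is all 12 platforms.
Only S4 contains Q0, so S4 is forced; the remaining 7 platforms need at least 2 more workers (each remaining worker adds at most 4) — so at least 3 workers are needed, and 3 is optimal.

3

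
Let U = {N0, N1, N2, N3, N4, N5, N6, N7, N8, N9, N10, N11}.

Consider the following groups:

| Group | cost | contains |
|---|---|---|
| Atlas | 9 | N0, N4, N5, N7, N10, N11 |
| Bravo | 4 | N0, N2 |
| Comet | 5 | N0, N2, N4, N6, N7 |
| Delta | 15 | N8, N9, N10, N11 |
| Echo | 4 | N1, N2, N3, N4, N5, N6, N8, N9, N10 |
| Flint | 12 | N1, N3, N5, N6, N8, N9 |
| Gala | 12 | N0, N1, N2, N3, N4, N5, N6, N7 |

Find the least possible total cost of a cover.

13

Atlas, Echo together cover every element (Atlas ∪ Echo = {N0, N1, N2, N3, N4, N5, N6, N7, N8, N9, N10, N11}); total cost 9 + 4 = 13.
The greedy pick Echo, Comet, Atlas costs 18; no covering selection beats 13.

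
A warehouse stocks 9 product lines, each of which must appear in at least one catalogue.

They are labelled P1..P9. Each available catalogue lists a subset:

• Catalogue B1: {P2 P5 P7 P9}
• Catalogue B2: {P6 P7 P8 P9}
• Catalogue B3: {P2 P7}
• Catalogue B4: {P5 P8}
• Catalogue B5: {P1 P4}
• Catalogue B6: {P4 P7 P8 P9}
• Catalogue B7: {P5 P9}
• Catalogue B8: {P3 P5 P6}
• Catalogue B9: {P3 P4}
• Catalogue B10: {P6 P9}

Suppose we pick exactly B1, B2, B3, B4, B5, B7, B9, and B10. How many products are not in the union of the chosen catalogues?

Union of B1, B2, B3, B4, B5, B7, B9, B10 = {P1, P2, P3, P4, P5, P6, P7, P8, P9} — that's every product, so 0 are uncovered.

0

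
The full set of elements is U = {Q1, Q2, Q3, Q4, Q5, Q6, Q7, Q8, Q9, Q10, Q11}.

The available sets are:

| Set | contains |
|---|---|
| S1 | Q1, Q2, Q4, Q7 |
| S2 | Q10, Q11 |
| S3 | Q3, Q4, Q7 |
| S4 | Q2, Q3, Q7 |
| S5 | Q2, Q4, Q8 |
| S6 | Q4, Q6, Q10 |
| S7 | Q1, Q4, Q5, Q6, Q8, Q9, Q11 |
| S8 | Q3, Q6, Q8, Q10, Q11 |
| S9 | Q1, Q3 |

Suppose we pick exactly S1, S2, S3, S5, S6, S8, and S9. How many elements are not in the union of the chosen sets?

Union of S1, S2, S3, S5, S6, S8, S9 = {Q1, Q2, Q3, Q4, Q6, Q7, Q8, Q10, Q11}.
Not covered: Q5, Q9 — 2 elements.

2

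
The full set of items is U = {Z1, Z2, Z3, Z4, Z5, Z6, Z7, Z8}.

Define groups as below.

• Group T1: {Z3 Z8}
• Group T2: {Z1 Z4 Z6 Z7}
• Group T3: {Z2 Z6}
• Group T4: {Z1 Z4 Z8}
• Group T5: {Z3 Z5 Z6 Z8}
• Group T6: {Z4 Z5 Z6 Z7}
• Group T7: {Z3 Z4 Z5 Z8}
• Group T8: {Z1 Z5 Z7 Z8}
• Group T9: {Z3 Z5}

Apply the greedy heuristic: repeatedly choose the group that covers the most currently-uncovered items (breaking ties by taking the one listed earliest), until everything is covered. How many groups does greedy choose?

Greedy: pick T2 (covers 4 new) → pick T5 (covers 3 new) → pick T3 (covers 1 new). Total picks: 3.

3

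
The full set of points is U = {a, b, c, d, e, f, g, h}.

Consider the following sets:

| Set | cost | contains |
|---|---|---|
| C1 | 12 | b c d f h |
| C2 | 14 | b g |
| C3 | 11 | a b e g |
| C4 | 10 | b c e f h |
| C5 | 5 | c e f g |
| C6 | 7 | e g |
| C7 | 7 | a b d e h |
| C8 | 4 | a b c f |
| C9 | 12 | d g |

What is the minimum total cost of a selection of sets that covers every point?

C5, C7 together cover every point (C5 ∪ C7 = {a, b, c, d, e, f, g, h}); total cost 5 + 7 = 12.
The greedy pick C8, C7, C5 costs 16; no covering selection beats 12.

12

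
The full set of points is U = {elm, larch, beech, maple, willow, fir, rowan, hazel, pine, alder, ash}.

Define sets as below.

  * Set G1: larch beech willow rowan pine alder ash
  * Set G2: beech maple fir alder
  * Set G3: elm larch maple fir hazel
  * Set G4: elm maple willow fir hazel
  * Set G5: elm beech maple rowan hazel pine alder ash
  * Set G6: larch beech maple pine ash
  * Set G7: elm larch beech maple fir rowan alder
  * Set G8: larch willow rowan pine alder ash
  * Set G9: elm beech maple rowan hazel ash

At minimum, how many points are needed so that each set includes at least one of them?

2

Take H = {maple, alder}. Each listed set contains at least one of these, so H is a hitting set of size 2.
No single point lies in every set, so at least 2 are needed and 2 is optimal.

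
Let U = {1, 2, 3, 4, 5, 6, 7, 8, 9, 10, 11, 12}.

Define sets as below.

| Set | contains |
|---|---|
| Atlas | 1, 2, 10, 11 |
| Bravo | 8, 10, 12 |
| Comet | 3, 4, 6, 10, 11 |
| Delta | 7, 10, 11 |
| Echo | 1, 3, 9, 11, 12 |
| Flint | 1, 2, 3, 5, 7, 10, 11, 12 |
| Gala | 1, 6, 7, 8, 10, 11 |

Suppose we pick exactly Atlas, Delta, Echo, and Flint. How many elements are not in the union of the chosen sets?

Union of Atlas, Delta, Echo, Flint = {1, 2, 3, 5, 7, 9, 10, 11, 12}.
Not covered: 4, 6, 8 — 3 elements.

3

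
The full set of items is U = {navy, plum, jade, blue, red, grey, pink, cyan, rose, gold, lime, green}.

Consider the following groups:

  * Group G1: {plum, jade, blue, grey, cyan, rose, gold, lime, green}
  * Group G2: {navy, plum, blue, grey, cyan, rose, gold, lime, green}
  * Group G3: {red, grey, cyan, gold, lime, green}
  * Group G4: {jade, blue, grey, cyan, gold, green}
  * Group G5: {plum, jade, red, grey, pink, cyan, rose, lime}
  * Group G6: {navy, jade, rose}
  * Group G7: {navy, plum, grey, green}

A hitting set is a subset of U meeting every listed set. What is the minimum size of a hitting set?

2

Take H = {rose, green}. Each listed group contains at least one of these, so H is a hitting set of size 2.
The groups G3, G6 are pairwise disjoint, so any hitting set needs a separate item for each — at least 2. Hence 2 is optimal.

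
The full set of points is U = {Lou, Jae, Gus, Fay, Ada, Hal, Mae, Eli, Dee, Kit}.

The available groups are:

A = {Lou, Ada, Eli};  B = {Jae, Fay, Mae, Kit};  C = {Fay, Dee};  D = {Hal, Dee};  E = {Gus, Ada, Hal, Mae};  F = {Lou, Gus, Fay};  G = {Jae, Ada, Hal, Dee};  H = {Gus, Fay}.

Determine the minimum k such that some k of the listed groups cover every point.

A, B, C, and E cover everything between them: the union {Lou, Jae, Gus, Fay, Ada, Hal, Mae, Eli, Dee, Kit} is all of U.
No 3 of the 8 groups cover everything (all 56 combinations miss at least one point), so 4 is optimal.

4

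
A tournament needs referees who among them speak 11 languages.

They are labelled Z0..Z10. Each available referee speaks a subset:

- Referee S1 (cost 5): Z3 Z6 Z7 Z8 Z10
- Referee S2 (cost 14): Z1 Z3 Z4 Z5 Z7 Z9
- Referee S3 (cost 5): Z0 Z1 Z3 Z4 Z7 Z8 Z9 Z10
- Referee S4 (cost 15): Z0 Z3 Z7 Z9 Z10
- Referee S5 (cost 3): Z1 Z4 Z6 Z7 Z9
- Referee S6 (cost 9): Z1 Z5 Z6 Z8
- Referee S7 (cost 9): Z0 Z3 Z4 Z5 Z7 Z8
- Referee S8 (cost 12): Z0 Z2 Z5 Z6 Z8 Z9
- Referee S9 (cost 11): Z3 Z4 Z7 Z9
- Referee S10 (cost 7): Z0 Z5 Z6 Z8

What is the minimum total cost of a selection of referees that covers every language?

S3, S8 together cover every language (S3 ∪ S8 = {Z0, Z1, Z2, Z3, Z4, Z5, Z6, Z7, Z8, Z9, Z10}); total cost 5 + 12 = 17.
The greedy pick S5, S3, S8 costs 20; no covering selection beats 17.

17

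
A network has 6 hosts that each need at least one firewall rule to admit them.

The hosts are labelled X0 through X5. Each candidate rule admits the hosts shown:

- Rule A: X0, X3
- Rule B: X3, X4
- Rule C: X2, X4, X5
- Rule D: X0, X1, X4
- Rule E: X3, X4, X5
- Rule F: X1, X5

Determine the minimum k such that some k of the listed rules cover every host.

Take {C, D, E}. Their union is {X0, X1, X2, X3, X4, X5}, which is all 6 hosts.
Only C contains X2, so C is forced; the remaining 3 hosts need at least 2 more rules (each remaining rule adds at most 2) — so at least 3 rules are needed, and 3 is optimal.

3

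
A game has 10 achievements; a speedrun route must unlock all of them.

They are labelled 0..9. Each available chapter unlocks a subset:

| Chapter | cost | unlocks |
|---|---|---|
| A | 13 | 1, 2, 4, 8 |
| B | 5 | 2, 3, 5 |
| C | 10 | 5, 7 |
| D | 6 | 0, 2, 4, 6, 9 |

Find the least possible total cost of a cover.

34

A, B, C, D together cover every achievement (A ∪ B ∪ C ∪ D = {0, 1, 2, 3, 4, 5, 6, 7, 8, 9}); total cost 13 + 5 + 10 + 6 = 34.
No covering selection has total cost below 34.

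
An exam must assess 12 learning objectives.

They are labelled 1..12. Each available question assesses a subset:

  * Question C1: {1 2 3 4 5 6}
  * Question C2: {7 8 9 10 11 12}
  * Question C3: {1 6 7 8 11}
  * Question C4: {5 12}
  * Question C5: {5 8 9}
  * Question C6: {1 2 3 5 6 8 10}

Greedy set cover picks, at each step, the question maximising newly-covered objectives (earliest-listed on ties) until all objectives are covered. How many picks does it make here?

3

Greedy: pick C6 (covers 7 new) → pick C2 (covers 4 new) → pick C1 (covers 1 new). Total picks: 3.
(The true minimum cover uses only 2 questions, so greedy is not optimal here.)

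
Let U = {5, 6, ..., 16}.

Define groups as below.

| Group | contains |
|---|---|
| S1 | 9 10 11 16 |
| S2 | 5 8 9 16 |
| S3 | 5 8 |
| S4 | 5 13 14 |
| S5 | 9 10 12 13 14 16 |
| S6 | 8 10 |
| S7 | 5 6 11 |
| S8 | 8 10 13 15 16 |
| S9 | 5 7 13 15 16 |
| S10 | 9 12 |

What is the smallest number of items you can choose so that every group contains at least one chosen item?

The 3 items {5, 10, 12} hit every group.
The groups S6, S9, S10 are pairwise disjoint, so any hitting set needs a separate item for each — at least 3. Hence 3 is optimal.

3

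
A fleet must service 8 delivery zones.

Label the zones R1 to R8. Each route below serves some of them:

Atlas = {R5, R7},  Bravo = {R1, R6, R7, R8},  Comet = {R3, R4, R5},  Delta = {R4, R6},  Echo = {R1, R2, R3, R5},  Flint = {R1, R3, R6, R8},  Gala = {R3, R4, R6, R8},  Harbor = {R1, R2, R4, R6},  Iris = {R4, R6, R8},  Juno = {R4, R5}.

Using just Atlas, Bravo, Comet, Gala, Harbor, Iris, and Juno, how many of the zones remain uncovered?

Union of Atlas, Bravo, Comet, Gala, Harbor, Iris, Juno = {R1, R2, R3, R4, R5, R6, R7, R8} — that's every zone, so 0 are uncovered.

0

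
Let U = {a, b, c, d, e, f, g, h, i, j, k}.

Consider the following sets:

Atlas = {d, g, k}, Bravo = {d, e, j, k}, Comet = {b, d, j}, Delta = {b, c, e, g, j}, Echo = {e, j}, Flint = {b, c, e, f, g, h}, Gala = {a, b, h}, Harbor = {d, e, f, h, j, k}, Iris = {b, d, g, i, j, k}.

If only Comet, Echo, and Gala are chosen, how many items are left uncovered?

5

Union of Comet, Echo, Gala = {a, b, d, e, h, j}.
Not covered: c, f, g, i, k — 5 items.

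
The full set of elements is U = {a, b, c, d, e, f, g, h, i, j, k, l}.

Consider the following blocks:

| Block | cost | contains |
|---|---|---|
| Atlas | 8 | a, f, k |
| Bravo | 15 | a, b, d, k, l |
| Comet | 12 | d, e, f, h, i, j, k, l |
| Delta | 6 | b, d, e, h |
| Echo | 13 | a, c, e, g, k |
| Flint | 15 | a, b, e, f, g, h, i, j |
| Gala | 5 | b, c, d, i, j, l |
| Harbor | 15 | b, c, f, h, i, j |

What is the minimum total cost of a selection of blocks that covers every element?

28

Atlas, Flint, Gala together cover every element (Atlas ∪ Flint ∪ Gala = {a, b, c, d, e, f, g, h, i, j, k, l}); total cost 8 + 15 + 5 = 28.
The greedy pick Gala, Atlas, Delta, Echo costs 32; no covering selection beats 28.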